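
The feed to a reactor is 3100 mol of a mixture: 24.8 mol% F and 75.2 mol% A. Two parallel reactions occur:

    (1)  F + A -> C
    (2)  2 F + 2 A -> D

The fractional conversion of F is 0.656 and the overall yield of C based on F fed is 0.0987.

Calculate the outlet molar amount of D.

214 mol

Yield of C: 1ξ₁ / 768.8 = 0.0987 → ξ₁ = 75.88 mol.
Conversion of F: 1ξ₁ + 2ξ₂ = 0.656 × 768.8 = 504.3 → ξ₂ = 214.2 mol.
Outlet amounts (n = n₀ + Σ ν·ξ):
  F: 768.8 − 1(75.88) − 2(214.2) = 264.5
  A: 2331 − 1(75.88) − 2(214.2) = 1827
  C: 0 + 1(75.88) = 75.88
  D: 0 + 1(214.2) = 214.2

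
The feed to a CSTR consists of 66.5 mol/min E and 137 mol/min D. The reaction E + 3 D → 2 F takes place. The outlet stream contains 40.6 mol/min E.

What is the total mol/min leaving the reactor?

152 mol/min

For E: n = n₀ − 1ξ → 40.6 = 66.5 − 1ξ, giving ξ = 25.9 mol/min.
Outlet amounts (n = n₀ + ν ξ):
  E: 66.5 − 1(25.9) = 40.6
  D: 137 − 3(25.9) = 59.3
  F: 0 + 2(25.9) = 51.8
Total out = 40.6 + 59.3 + 51.8 = 151.7 mol/min.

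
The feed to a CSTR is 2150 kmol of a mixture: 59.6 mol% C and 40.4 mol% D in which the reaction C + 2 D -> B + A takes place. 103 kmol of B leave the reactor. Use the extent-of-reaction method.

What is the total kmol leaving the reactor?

For B: n = n₀ + 1ξ → 103 = 0 + 1ξ, giving ξ = 103 kmol.
Outlet amounts (n = n₀ + ν ξ):
  C: 1281 − 1(103) = 1178
  D: 868.6 − 2(103) = 662.6
  B: 0 + 1(103) = 103
  A: 0 + 1(103) = 103
Total out = 1178 + 662.6 + 103 + 103 = 2047 kmol.

2050 kmol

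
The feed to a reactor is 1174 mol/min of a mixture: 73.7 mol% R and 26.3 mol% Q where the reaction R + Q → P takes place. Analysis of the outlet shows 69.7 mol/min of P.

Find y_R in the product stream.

0.72

For P: n = n₀ + 1ξ → 69.7 = 0 + 1ξ, giving ξ = 69.7 mol/min.
Outlet amounts (n = n₀ + ν ξ):
  R: 865.2 − 1(69.7) = 795.5
  Q: 308.8 − 1(69.7) = 239.1
  P: 0 + 1(69.7) = 69.7
Total out = 1104 mol/min; y_R = 795.5 / 1104 = 0.7204.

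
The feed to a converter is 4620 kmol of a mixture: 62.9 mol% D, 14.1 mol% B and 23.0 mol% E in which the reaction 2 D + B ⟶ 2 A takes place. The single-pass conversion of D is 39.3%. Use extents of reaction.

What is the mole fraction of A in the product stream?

D reacted = 0.393 × 2906 = 1142 kmol; ν_D = −2, so ξ = 1142/2 = 571 kmol.
Outlet amounts (n = n₀ + ν ξ):
  D: 2906 − 2(571) = 1764
  B: 651.4 − 1(571) = 80.39
  A: 0 + 2(571) = 1142
  E: 1063 (inert)
Total out = 4049 kmol; y_A = 1142 / 4049 = 0.2821.

0.282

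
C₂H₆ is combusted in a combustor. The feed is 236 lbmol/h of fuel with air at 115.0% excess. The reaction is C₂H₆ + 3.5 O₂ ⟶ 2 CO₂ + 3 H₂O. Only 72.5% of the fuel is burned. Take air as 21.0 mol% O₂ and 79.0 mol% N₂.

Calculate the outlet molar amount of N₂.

6680 lbmol/h

Stoichiometric O₂ = 3.5 × 236 = 826 lbmol/h; O₂ fed = 826 × 2.150 = 1776 lbmol/h.
N₂ fed = 1776 × 79/21 = 6681 lbmol/h.
Fuel reacted = 0.725 × 236 → ξ = 171.1 lbmol/h.
Outlet (n = n₀ + ν ξ):
  C₂H₆: 236 − 1(171.1) = 64.9
  O₂: 1776 − 3.5(171.1) = 1177
  N₂: 6681 (inert)
  CO₂: 0 + 2(171.1) = 342.2
  H₂O: 0 + 3(171.1) = 513.3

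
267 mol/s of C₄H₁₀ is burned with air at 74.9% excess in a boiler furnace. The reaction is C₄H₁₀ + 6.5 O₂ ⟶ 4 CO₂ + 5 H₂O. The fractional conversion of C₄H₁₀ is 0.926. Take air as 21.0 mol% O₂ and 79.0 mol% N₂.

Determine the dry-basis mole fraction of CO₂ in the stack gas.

Stoichiometric O₂ = 6.5 × 267 = 1736 mol/s; O₂ fed = 1736 × 1.749 = 3035 mol/s.
N₂ fed = 3035 × 79/21 = 11420 mol/s.
Fuel reacted = 0.926 × 267 → ξ = 247.2 mol/s.
Outlet (n = n₀ + ν ξ):
  C₄H₁₀: 267 − 1(247.2) = 19.76
  O₂: 3035 − 6.5(247.2) = 1428
  N₂: 11420 (inert)
  CO₂: 0 + 4(247.2) = 989
  H₂O: 0 + 5(247.2) = 1236
Dry total = 13860 mol/s; y_CO₂ (dry) = 989 / 13860 = 0.07138.

0.0714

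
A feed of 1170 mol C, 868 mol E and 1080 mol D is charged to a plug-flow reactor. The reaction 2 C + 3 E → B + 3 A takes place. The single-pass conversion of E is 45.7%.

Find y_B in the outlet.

0.0443

E reacted = 0.457 × 868 = 396.7 mol; ν_E = −3, so ξ = 396.7/3 = 132.2 mol.
Outlet amounts (n = n₀ + ν ξ):
  C: 1170 − 2(132.2) = 905.5
  E: 868 − 3(132.2) = 471.3
  B: 0 + 1(132.2) = 132.2
  A: 0 + 3(132.2) = 396.7
  D: 1080 (inert)
Total out = 2986 mol; y_B = 132.2 / 2986 = 0.04429.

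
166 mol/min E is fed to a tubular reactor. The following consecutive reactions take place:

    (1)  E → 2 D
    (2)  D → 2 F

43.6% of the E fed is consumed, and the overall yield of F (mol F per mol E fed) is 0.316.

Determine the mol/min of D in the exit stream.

119 mol/min

Conversion of E: E consumed = 1ξ₁ = 0.436 × 166 → ξ₁ = 72.38 mol/min.
Yield of F: 2ξ₂ / 166 = 0.316 → ξ₂ = 26.23 mol/min.
Outlet amounts (n = n₀ + Σ ν·ξ):
  E: 166 − 1(72.38) = 93.62
  D: 0 + 2(72.38) − 1(26.23) = 118.5
  F: 0 + 2(26.23) = 52.46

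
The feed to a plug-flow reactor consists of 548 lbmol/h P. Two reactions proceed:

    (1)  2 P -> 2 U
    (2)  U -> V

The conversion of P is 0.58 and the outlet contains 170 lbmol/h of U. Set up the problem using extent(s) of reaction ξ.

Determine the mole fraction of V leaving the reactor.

0.27

Conversion of P: P consumed = 2ξ₁ = 0.58 × 548 → ξ₁ = 158.9 lbmol/h.
U balance: n_U = 0 + 2ξ₁ − 1ξ₂ = 170 → ξ₂ = (2·158.9 − 170)/1 = 147.8 lbmol/h.
Outlet amounts (n = n₀ + Σ ν·ξ):
  P: 548 − 2(158.9) = 230.2
  U: 0 + 2(158.9) − 1(147.8) = 170
  V: 0 + 1(147.8) = 147.8
Total out = 548 lbmol/h; y_V = 147.8 / 548 = 0.2698.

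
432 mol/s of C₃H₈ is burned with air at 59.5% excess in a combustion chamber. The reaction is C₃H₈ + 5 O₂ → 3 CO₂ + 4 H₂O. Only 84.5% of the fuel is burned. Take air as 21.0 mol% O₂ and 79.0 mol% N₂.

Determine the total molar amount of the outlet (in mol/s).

Stoichiometric O₂ = 5 × 432 = 2160 mol/s; O₂ fed = 2160 × 1.595 = 3445 mol/s.
N₂ fed = 3445 × 79/21 = 12960 mol/s.
Fuel reacted = 0.845 × 432 → ξ = 365 mol/s.
Outlet (n = n₀ + ν ξ):
  C₃H₈: 432 − 1(365) = 66.96
  O₂: 3445 − 5(365) = 1620
  N₂: 12960 (inert)
  CO₂: 0 + 3(365) = 1095
  H₂O: 0 + 4(365) = 1460
Total out = 66.96 + 1620 + 12960 + 1095 + 1460 = 17200 mol/s.

17200 mol/s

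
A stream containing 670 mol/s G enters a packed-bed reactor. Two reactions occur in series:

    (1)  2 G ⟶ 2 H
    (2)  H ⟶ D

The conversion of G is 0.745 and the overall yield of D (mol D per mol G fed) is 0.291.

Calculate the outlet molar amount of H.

304 mol/s

Conversion of G: G consumed = 2ξ₁ = 0.745 × 670 → ξ₁ = 249.6 mol/s.
Yield of D: 1ξ₂ / 670 = 0.291 → ξ₂ = 195 mol/s.
Outlet amounts (n = n₀ + Σ ν·ξ):
  G: 670 − 2(249.6) = 170.9
  H: 0 + 2(249.6) − 1(195) = 304.2
  D: 0 + 1(195) = 195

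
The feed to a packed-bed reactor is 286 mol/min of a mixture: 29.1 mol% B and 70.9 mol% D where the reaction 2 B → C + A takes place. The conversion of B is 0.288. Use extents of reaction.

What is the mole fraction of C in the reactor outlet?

0.0419

B reacted = 0.288 × 83.23 = 23.97 mol/min; ν_B = −2, so ξ = 23.97/2 = 11.98 mol/min.
Outlet amounts (n = n₀ + ν ξ):
  B: 83.23 − 2(11.98) = 59.26
  C: 0 + 1(11.98) = 11.98
  A: 0 + 1(11.98) = 11.98
  D: 202.8 (inert)
Total out = 286 mol/min; y_C = 11.98 / 286 = 0.0419.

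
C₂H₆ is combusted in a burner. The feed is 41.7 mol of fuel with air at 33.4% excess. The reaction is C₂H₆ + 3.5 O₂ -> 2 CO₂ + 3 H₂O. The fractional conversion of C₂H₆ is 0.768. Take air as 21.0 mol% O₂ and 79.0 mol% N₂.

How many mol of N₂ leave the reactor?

Stoichiometric O₂ = 3.5 × 41.7 = 146 mol; O₂ fed = 146 × 1.334 = 194.7 mol.
N₂ fed = 194.7 × 79/21 = 732.4 mol.
Fuel reacted = 0.768 × 41.7 → ξ = 32.03 mol.
Outlet (n = n₀ + ν ξ):
  C₂H₆: 41.7 − 1(32.03) = 9.674
  O₂: 194.7 − 3.5(32.03) = 82.61
  N₂: 732.4 (inert)
  CO₂: 0 + 2(32.03) = 64.05
  H₂O: 0 + 3(32.03) = 96.08

732 mol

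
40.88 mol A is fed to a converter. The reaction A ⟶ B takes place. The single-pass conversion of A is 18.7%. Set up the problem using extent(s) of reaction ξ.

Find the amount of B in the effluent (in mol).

7.64 mol

A reacted = 0.187 × 40.88 = 7.645 mol; ν_A = −1, so ξ = 7.645/1 = 7.645 mol.
Outlet amounts (n = n₀ + ν ξ):
  A: 40.88 − 1(7.645) = 33.24
  B: 0 + 1(7.645) = 7.645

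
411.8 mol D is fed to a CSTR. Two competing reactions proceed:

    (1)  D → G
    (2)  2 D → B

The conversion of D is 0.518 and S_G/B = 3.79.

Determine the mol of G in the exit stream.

Conversion of D: D consumed = 0.518 × 411.8 = 213.3 mol = 1ξ₁ + 2ξ₂.
Selectivity: 1ξ₁ / (1ξ₂) = 3.79 → ξ₁ = 3.79 ξ₂.
Substitute: (1·3.79 + 2) ξ₂ = 213.3 → ξ₂ = 36.84 mol, ξ₁ = 139.6 mol.
Outlet amounts (n = n₀ + Σ ν·ξ):
  D: 411.8 − 1(139.6) − 2(36.84) = 198.5
  G: 0 + 1(139.6) = 139.6
  B: 0 + 1(36.84) = 36.84

140 mol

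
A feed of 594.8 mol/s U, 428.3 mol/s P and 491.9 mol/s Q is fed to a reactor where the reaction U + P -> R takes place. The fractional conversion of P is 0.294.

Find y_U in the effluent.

P reacted = 0.294 × 428.3 = 125.9 mol/s; ν_P = −1, so ξ = 125.9/1 = 125.9 mol/s.
Outlet amounts (n = n₀ + ν ξ):
  U: 594.8 − 1(125.9) = 468.9
  P: 428.3 − 1(125.9) = 302.4
  R: 0 + 1(125.9) = 125.9
  Q: 491.9 (inert)
Total out = 1389 mol/s; y_U = 468.9 / 1389 = 0.3375.

0.338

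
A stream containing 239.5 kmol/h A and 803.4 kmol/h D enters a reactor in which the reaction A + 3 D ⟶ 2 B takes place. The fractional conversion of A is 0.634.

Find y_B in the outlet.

0.411

A reacted = 0.634 × 239.5 = 151.8 kmol/h; ν_A = −1, so ξ = 151.8/1 = 151.8 kmol/h.
Outlet amounts (n = n₀ + ν ξ):
  A: 239.5 − 1(151.8) = 87.66
  D: 803.4 − 3(151.8) = 347.9
  B: 0 + 2(151.8) = 303.7
Total out = 739.2 kmol/h; y_B = 303.7 / 739.2 = 0.4108.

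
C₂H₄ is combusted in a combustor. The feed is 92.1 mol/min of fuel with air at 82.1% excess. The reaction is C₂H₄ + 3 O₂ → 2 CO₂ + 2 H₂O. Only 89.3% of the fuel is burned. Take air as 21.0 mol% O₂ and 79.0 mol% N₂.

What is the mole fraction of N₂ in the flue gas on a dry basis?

Stoichiometric O₂ = 3 × 92.1 = 276.3 mol/min; O₂ fed = 276.3 × 1.821 = 503.1 mol/min.
N₂ fed = 503.1 × 79/21 = 1893 mol/min.
Fuel reacted = 0.893 × 92.1 → ξ = 82.25 mol/min.
Outlet (n = n₀ + ν ξ):
  C₂H₄: 92.1 − 1(82.25) = 9.855
  O₂: 503.1 − 3(82.25) = 256.4
  N₂: 1893 (inert)
  CO₂: 0 + 2(82.25) = 164.5
  H₂O: 0 + 2(82.25) = 164.5
Dry total = 2324 mol/min; y_N₂ (dry) = 1893 / 2324 = 0.8146.

0.815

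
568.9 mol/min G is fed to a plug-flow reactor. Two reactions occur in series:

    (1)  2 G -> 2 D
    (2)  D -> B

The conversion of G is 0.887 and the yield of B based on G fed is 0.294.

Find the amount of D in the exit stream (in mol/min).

337 mol/min

Conversion of G: G consumed = 2ξ₁ = 0.887 × 568.9 → ξ₁ = 252.3 mol/min.
Yield of B: 1ξ₂ / 568.9 = 0.294 → ξ₂ = 167.3 mol/min.
Outlet amounts (n = n₀ + Σ ν·ξ):
  G: 568.9 − 2(252.3) = 64.29
  D: 0 + 2(252.3) − 1(167.3) = 337.4
  B: 0 + 1(167.3) = 167.3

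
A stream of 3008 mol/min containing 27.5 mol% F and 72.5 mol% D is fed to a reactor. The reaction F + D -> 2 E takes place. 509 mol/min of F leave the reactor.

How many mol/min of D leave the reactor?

1860 mol/min

For F: n = n₀ − 1ξ → 509 = 827.2 − 1ξ, giving ξ = 318.2 mol/min.
Outlet amounts (n = n₀ + ν ξ):
  F: 827.2 − 1(318.2) = 509
  D: 2181 − 1(318.2) = 1863
  E: 0 + 2(318.2) = 636.4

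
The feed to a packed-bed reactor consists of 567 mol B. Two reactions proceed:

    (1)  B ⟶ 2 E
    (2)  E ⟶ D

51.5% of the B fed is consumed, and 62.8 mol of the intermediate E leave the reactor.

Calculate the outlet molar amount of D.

521 mol

Conversion of B: B consumed = 1ξ₁ = 0.515 × 567 → ξ₁ = 292 mol.
E balance: n_E = 0 + 2ξ₁ − 1ξ₂ = 62.8 → ξ₂ = (2·292 − 62.8)/1 = 521.2 mol.
Outlet amounts (n = n₀ + Σ ν·ξ):
  B: 567 − 1(292) = 275
  E: 0 + 2(292) − 1(521.2) = 62.8
  D: 0 + 1(521.2) = 521.2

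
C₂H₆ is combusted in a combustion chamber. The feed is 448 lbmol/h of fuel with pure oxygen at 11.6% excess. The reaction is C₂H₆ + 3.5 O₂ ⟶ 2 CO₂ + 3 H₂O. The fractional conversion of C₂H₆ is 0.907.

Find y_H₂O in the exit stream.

Stoichiometric O₂ = 3.5 × 448 = 1568 lbmol/h; O₂ fed = 1568 × 1.116 = 1750 lbmol/h.
Fuel reacted = 0.907 × 448 → ξ = 406.3 lbmol/h.
Outlet (n = n₀ + ν ξ):
  C₂H₆: 448 − 1(406.3) = 41.66
  O₂: 1750 − 3.5(406.3) = 327.7
  CO₂: 0 + 2(406.3) = 812.7
  H₂O: 0 + 3(406.3) = 1219
Total out = 2401 lbmol/h; y_H₂O = 1219 / 2401 = 0.5077.

0.508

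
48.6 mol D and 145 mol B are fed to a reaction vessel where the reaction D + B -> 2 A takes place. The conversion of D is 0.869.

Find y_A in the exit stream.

D reacted = 0.869 × 48.6 = 42.23 mol; ν_D = −1, so ξ = 42.23/1 = 42.23 mol.
Outlet amounts (n = n₀ + ν ξ):
  D: 48.6 − 1(42.23) = 6.367
  B: 145 − 1(42.23) = 102.8
  A: 0 + 2(42.23) = 84.47
Total out = 193.6 mol; y_A = 84.47 / 193.6 = 0.4363.

0.436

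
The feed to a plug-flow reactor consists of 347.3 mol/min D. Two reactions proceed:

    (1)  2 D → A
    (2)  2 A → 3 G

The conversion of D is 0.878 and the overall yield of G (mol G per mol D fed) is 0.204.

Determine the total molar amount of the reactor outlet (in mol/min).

Conversion of D: D consumed = 2ξ₁ = 0.878 × 347.3 → ξ₁ = 152.5 mol/min.
Yield of G: 3ξ₂ / 347.3 = 0.204 → ξ₂ = 23.62 mol/min.
Outlet amounts (n = n₀ + Σ ν·ξ):
  D: 347.3 − 2(152.5) = 42.37
  A: 0 + 1(152.5) − 2(23.62) = 105.2
  G: 0 + 3(23.62) = 70.85
Total out = 42.37 + 105.2 + 70.85 = 218.5 mol/min.

218 mol/min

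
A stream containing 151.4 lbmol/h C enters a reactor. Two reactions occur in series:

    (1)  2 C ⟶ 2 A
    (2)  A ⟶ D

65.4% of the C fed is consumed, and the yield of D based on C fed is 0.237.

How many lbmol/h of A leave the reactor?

Conversion of C: C consumed = 2ξ₁ = 0.654 × 151.4 → ξ₁ = 49.51 lbmol/h.
Yield of D: 1ξ₂ / 151.4 = 0.237 → ξ₂ = 35.88 lbmol/h.
Outlet amounts (n = n₀ + Σ ν·ξ):
  C: 151.4 − 2(49.51) = 52.38
  A: 0 + 2(49.51) − 1(35.88) = 63.13
  D: 0 + 1(35.88) = 35.88

63.1 lbmol/h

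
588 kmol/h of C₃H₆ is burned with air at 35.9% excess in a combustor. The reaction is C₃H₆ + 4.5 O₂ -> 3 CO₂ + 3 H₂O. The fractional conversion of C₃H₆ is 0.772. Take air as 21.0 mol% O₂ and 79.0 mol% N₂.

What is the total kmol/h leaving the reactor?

17900 kmol/h

Stoichiometric O₂ = 4.5 × 588 = 2646 kmol/h; O₂ fed = 2646 × 1.359 = 3596 kmol/h.
N₂ fed = 3596 × 79/21 = 13530 kmol/h.
Fuel reacted = 0.772 × 588 → ξ = 453.9 kmol/h.
Outlet (n = n₀ + ν ξ):
  C₃H₆: 588 − 1(453.9) = 134.1
  O₂: 3596 − 4.5(453.9) = 1553
  N₂: 13530 (inert)
  CO₂: 0 + 3(453.9) = 1362
  H₂O: 0 + 3(453.9) = 1362
Total out = 134.1 + 1553 + 13530 + 1362 + 1362 = 17940 kmol/h.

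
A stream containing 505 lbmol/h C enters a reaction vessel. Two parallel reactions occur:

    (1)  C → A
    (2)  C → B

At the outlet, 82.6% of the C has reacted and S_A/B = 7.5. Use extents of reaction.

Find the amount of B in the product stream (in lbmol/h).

49.1 lbmol/h

Conversion of C: C consumed = 0.826 × 505 = 417.1 lbmol/h = 1ξ₁ + 1ξ₂.
Selectivity: 1ξ₁ / (1ξ₂) = 7.5 → ξ₁ = 7.5 ξ₂.
Substitute: (1·7.5 + 1) ξ₂ = 417.1 → ξ₂ = 49.07 lbmol/h, ξ₁ = 368.1 lbmol/h.
Outlet amounts (n = n₀ + Σ ν·ξ):
  C: 505 − 1(368.1) − 1(49.07) = 87.87
  A: 0 + 1(368.1) = 368.1
  B: 0 + 1(49.07) = 49.07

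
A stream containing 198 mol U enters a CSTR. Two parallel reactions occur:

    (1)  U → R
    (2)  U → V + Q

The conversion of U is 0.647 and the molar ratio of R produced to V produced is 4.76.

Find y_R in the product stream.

0.481

Conversion of U: U consumed = 0.647 × 198 = 128.1 mol = 1ξ₁ + 1ξ₂.
Selectivity: 1ξ₁ / (1ξ₂) = 4.76 → ξ₁ = 4.76 ξ₂.
Substitute: (1·4.76 + 1) ξ₂ = 128.1 → ξ₂ = 22.24 mol, ξ₁ = 105.9 mol.
Outlet amounts (n = n₀ + Σ ν·ξ):
  U: 198 − 1(105.9) − 1(22.24) = 69.89
  R: 0 + 1(105.9) = 105.9
  V: 0 + 1(22.24) = 22.24
  Q: 0 + 1(22.24) = 22.24
Total out = 220.2 mol; y_R = 105.9 / 220.2 = 0.4807.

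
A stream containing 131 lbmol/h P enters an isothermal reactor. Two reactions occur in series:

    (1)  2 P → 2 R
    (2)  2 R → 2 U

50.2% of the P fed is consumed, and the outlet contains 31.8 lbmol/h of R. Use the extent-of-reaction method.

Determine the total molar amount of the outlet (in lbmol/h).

131 lbmol/h

Conversion of P: P consumed = 2ξ₁ = 0.502 × 131 → ξ₁ = 32.88 lbmol/h.
R balance: n_R = 0 + 2ξ₁ − 2ξ₂ = 31.8 → ξ₂ = (2·32.88 − 31.8)/2 = 16.98 lbmol/h.
Outlet amounts (n = n₀ + Σ ν·ξ):
  P: 131 − 2(32.88) = 65.24
  R: 0 + 2(32.88) − 2(16.98) = 31.8
  U: 0 + 2(16.98) = 33.96
Total out = 65.24 + 31.8 + 33.96 = 131 lbmol/h.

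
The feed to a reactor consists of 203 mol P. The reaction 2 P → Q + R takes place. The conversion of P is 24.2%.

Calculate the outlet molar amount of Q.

24.6 mol

P reacted = 0.242 × 203 = 49.13 mol; ν_P = −2, so ξ = 49.13/2 = 24.56 mol.
Outlet amounts (n = n₀ + ν ξ):
  P: 203 − 2(24.56) = 153.9
  Q: 0 + 1(24.56) = 24.56
  R: 0 + 1(24.56) = 24.56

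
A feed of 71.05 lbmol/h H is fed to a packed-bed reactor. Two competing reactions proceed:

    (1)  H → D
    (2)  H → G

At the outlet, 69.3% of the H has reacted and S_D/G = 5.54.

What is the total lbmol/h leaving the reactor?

71 lbmol/h

Conversion of H: H consumed = 0.693 × 71.05 = 49.24 lbmol/h = 1ξ₁ + 1ξ₂.
Selectivity: 1ξ₁ / (1ξ₂) = 5.54 → ξ₁ = 5.54 ξ₂.
Substitute: (1·5.54 + 1) ξ₂ = 49.24 → ξ₂ = 7.529 lbmol/h, ξ₁ = 41.71 lbmol/h.
Outlet amounts (n = n₀ + Σ ν·ξ):
  H: 71.05 − 1(41.71) − 1(7.529) = 21.81
  D: 0 + 1(41.71) = 41.71
  G: 0 + 1(7.529) = 7.529
Total out = 21.81 + 41.71 + 7.529 = 71.05 lbmol/h.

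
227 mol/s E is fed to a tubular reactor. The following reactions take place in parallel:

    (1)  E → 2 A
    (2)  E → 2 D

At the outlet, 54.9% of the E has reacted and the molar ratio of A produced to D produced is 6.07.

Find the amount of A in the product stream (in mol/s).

Conversion of E: E consumed = 0.549 × 227 = 124.6 mol/s = 1ξ₁ + 1ξ₂.
Selectivity: 2ξ₁ / (2ξ₂) = 6.07 → ξ₁ = 6.07 ξ₂.
Substitute: (1·6.07 + 1) ξ₂ = 124.6 → ξ₂ = 17.63 mol/s, ξ₁ = 107 mol/s.
Outlet amounts (n = n₀ + Σ ν·ξ):
  E: 227 − 1(107) − 1(17.63) = 102.4
  A: 0 + 2(107) = 214
  D: 0 + 2(17.63) = 35.25

214 mol/s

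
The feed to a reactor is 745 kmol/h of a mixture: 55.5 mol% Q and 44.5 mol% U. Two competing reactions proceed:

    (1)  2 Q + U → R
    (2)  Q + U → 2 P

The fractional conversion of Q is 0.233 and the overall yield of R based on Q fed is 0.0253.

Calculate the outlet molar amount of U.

Yield of R: 1ξ₁ / 413.5 = 0.0253 → ξ₁ = 10.46 kmol/h.
Conversion of Q: 2ξ₁ + 1ξ₂ = 0.233 × 413.5 = 96.34 → ξ₂ = 75.42 kmol/h.
Outlet amounts (n = n₀ + Σ ν·ξ):
  Q: 413.5 − 2(10.46) − 1(75.42) = 317.1
  U: 331.5 − 1(10.46) − 1(75.42) = 245.6
  R: 0 + 1(10.46) = 10.46
  P: 0 + 2(75.42) = 150.8

246 kmol/h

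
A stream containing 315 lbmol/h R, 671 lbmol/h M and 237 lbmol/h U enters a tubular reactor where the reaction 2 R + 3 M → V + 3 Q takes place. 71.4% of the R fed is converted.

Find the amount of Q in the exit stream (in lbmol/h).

R reacted = 0.714 × 315 = 224.9 lbmol/h; ν_R = −2, so ξ = 224.9/2 = 112.5 lbmol/h.
Outlet amounts (n = n₀ + ν ξ):
  R: 315 − 2(112.5) = 90.09
  M: 671 − 3(112.5) = 333.6
  V: 0 + 1(112.5) = 112.5
  Q: 0 + 3(112.5) = 337.4
  U: 237 (inert)

337 lbmol/h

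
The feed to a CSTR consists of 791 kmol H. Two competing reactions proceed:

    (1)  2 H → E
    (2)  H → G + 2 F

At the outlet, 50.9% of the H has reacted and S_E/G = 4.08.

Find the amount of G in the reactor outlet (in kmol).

Conversion of H: H consumed = 0.509 × 791 = 402.6 kmol = 2ξ₁ + 1ξ₂.
Selectivity: 1ξ₁ / (1ξ₂) = 4.08 → ξ₁ = 4.08 ξ₂.
Substitute: (2·4.08 + 1) ξ₂ = 402.6 → ξ₂ = 43.95 kmol, ξ₁ = 179.3 kmol.
Outlet amounts (n = n₀ + Σ ν·ξ):
  H: 791 − 2(179.3) − 1(43.95) = 388.4
  E: 0 + 1(179.3) = 179.3
  G: 0 + 1(43.95) = 43.95
  F: 0 + 2(43.95) = 87.91

44 kmol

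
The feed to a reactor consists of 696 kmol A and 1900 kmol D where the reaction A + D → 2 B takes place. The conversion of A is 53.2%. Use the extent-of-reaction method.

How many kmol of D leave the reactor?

1530 kmol

A reacted = 0.532 × 696 = 370.3 kmol; ν_A = −1, so ξ = 370.3/1 = 370.3 kmol.
Outlet amounts (n = n₀ + ν ξ):
  A: 696 − 1(370.3) = 325.7
  D: 1900 − 1(370.3) = 1530
  B: 0 + 2(370.3) = 740.5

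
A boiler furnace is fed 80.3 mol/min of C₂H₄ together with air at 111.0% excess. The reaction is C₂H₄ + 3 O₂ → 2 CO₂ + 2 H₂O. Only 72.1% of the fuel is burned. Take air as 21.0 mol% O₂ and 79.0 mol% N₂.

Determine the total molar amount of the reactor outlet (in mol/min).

Stoichiometric O₂ = 3 × 80.3 = 240.9 mol/min; O₂ fed = 240.9 × 2.110 = 508.3 mol/min.
N₂ fed = 508.3 × 79/21 = 1912 mol/min.
Fuel reacted = 0.721 × 80.3 → ξ = 57.9 mol/min.
Outlet (n = n₀ + ν ξ):
  C₂H₄: 80.3 − 1(57.9) = 22.4
  O₂: 508.3 − 3(57.9) = 334.6
  N₂: 1912 (inert)
  CO₂: 0 + 2(57.9) = 115.8
  H₂O: 0 + 2(57.9) = 115.8
Total out = 22.4 + 334.6 + 1912 + 115.8 + 115.8 = 2501 mol/min.

2500 mol/min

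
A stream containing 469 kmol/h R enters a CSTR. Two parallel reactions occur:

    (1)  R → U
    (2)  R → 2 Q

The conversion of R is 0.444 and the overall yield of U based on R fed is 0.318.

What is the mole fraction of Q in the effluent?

Yield of U: 1ξ₁ / 469 = 0.318 → ξ₁ = 149.1 kmol/h.
Conversion of R: 1ξ₁ + 1ξ₂ = 0.444 × 469 = 208.2 → ξ₂ = 59.09 kmol/h.
Outlet amounts (n = n₀ + Σ ν·ξ):
  R: 469 − 1(149.1) − 1(59.09) = 260.8
  U: 0 + 1(149.1) = 149.1
  Q: 0 + 2(59.09) = 118.2
Total out = 528.1 kmol/h; y_Q = 118.2 / 528.1 = 0.2238.

0.224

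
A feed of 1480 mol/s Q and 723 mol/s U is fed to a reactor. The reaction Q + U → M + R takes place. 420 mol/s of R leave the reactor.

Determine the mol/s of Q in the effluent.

For R: n = n₀ + 1ξ → 420 = 0 + 1ξ, giving ξ = 420 mol/s.
Outlet amounts (n = n₀ + ν ξ):
  Q: 1480 − 1(420) = 1060
  U: 723 − 1(420) = 303
  M: 0 + 1(420) = 420
  R: 0 + 1(420) = 420

1060 mol/s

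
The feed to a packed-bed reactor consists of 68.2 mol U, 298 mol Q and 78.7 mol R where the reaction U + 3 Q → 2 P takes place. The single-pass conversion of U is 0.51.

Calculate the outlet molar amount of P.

69.6 mol

U reacted = 0.51 × 68.2 = 34.78 mol; ν_U = −1, so ξ = 34.78/1 = 34.78 mol.
Outlet amounts (n = n₀ + ν ξ):
  U: 68.2 − 1(34.78) = 33.42
  Q: 298 − 3(34.78) = 193.7
  P: 0 + 2(34.78) = 69.56
  R: 78.7 (inert)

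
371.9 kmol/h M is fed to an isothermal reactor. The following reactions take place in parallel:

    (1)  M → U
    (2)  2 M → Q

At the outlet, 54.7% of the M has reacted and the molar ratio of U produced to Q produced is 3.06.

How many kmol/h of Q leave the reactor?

40.2 kmol/h

Conversion of M: M consumed = 0.547 × 371.9 = 203.4 kmol/h = 1ξ₁ + 2ξ₂.
Selectivity: 1ξ₁ / (1ξ₂) = 3.06 → ξ₁ = 3.06 ξ₂.
Substitute: (1·3.06 + 2) ξ₂ = 203.4 → ξ₂ = 40.2 kmol/h, ξ₁ = 123 kmol/h.
Outlet amounts (n = n₀ + Σ ν·ξ):
  M: 371.9 − 1(123) − 2(40.2) = 168.5
  U: 0 + 1(123) = 123
  Q: 0 + 1(40.2) = 40.2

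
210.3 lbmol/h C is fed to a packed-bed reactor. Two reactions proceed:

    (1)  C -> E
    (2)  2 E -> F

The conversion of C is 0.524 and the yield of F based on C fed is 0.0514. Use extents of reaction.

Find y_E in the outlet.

Conversion of C: C consumed = 1ξ₁ = 0.524 × 210.3 → ξ₁ = 110.2 lbmol/h.
Yield of F: 1ξ₂ / 210.3 = 0.0514 → ξ₂ = 10.81 lbmol/h.
Outlet amounts (n = n₀ + Σ ν·ξ):
  C: 210.3 − 1(110.2) = 100.1
  E: 0 + 1(110.2) − 2(10.81) = 88.58
  F: 0 + 1(10.81) = 10.81
Total out = 199.5 lbmol/h; y_E = 88.58 / 199.5 = 0.444.

0.444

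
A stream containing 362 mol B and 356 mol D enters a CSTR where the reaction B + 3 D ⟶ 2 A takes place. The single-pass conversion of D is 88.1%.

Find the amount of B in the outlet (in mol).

D reacted = 0.881 × 356 = 313.6 mol; ν_D = −3, so ξ = 313.6/3 = 104.5 mol.
Outlet amounts (n = n₀ + ν ξ):
  B: 362 − 1(104.5) = 257.5
  D: 356 − 3(104.5) = 42.36
  A: 0 + 2(104.5) = 209.1

257 mol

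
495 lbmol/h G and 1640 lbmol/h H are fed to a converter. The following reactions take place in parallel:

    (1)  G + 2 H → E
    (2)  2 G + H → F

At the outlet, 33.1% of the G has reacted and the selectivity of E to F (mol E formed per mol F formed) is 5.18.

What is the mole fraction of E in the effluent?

0.0638

Conversion of G: G consumed = 0.331 × 495 = 163.8 lbmol/h = 1ξ₁ + 2ξ₂.
Selectivity: 1ξ₁ / (1ξ₂) = 5.18 → ξ₁ = 5.18 ξ₂.
Substitute: (1·5.18 + 2) ξ₂ = 163.8 → ξ₂ = 22.82 lbmol/h, ξ₁ = 118.2 lbmol/h.
Outlet amounts (n = n₀ + Σ ν·ξ):
  G: 495 − 1(118.2) − 2(22.82) = 331.2
  H: 1640 − 2(118.2) − 1(22.82) = 1381
  E: 0 + 1(118.2) = 118.2
  F: 0 + 1(22.82) = 22.82
Total out = 1853 lbmol/h; y_E = 118.2 / 1853 = 0.06379.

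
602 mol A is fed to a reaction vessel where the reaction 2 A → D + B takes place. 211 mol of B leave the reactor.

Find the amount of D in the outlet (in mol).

For B: n = n₀ + 1ξ → 211 = 0 + 1ξ, giving ξ = 211 mol.
Outlet amounts (n = n₀ + ν ξ):
  A: 602 − 2(211) = 180
  D: 0 + 1(211) = 211
  B: 0 + 1(211) = 211

211 mol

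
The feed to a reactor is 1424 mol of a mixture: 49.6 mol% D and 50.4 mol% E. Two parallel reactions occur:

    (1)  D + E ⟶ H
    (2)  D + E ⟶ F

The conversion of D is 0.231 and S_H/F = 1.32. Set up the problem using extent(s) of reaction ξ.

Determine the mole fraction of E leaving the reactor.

0.44

Conversion of D: D consumed = 0.231 × 706.3 = 163.2 mol = 1ξ₁ + 1ξ₂.
Selectivity: 1ξ₁ / (1ξ₂) = 1.32 → ξ₁ = 1.32 ξ₂.
Substitute: (1·1.32 + 1) ξ₂ = 163.2 → ξ₂ = 70.33 mol, ξ₁ = 92.83 mol.
Outlet amounts (n = n₀ + Σ ν·ξ):
  D: 706.3 − 1(92.83) − 1(70.33) = 543.1
  E: 717.7 − 1(92.83) − 1(70.33) = 554.5
  H: 0 + 1(92.83) = 92.83
  F: 0 + 1(70.33) = 70.33
Total out = 1261 mol; y_E = 554.5 / 1261 = 0.4398.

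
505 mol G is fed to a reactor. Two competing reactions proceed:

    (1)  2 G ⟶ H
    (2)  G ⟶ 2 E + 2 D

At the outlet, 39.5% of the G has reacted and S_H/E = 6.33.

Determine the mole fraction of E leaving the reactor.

0.0351

Conversion of G: G consumed = 0.395 × 505 = 199.5 mol = 2ξ₁ + 1ξ₂.
Selectivity: 1ξ₁ / (2ξ₂) = 6.33 → ξ₁ = 12.66 ξ₂.
Substitute: (2·12.66 + 1) ξ₂ = 199.5 → ξ₂ = 7.579 mol, ξ₁ = 95.95 mol.
Outlet amounts (n = n₀ + Σ ν·ξ):
  G: 505 − 2(95.95) − 1(7.579) = 305.5
  H: 0 + 1(95.95) = 95.95
  E: 0 + 2(7.579) = 15.16
  D: 0 + 2(7.579) = 15.16
Total out = 431.8 mol; y_E = 15.16 / 431.8 = 0.0351.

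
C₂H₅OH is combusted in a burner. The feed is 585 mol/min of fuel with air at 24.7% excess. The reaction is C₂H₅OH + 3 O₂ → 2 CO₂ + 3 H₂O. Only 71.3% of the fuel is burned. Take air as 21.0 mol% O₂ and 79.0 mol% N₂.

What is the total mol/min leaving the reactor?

Stoichiometric O₂ = 3 × 585 = 1755 mol/min; O₂ fed = 1755 × 1.247 = 2188 mol/min.
N₂ fed = 2188 × 79/21 = 8233 mol/min.
Fuel reacted = 0.713 × 585 → ξ = 417.1 mol/min.
Outlet (n = n₀ + ν ξ):
  C₂H₅OH: 585 − 1(417.1) = 167.9
  O₂: 2188 − 3(417.1) = 937.2
  N₂: 8233 (inert)
  CO₂: 0 + 2(417.1) = 834.2
  H₂O: 0 + 3(417.1) = 1251
Total out = 167.9 + 937.2 + 8233 + 834.2 + 1251 = 11420 mol/min.

11400 mol/min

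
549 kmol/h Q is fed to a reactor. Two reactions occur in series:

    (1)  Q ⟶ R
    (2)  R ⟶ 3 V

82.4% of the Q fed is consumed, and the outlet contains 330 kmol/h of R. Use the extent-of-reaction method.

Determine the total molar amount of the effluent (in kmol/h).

794 kmol/h

Conversion of Q: Q consumed = 1ξ₁ = 0.824 × 549 → ξ₁ = 452.4 kmol/h.
R balance: n_R = 0 + 1ξ₁ − 1ξ₂ = 330 → ξ₂ = (1·452.4 − 330)/1 = 122.4 kmol/h.
Outlet amounts (n = n₀ + Σ ν·ξ):
  Q: 549 − 1(452.4) = 96.62
  R: 0 + 1(452.4) − 1(122.4) = 330
  V: 0 + 3(122.4) = 367.1
Total out = 96.62 + 330 + 367.1 = 793.8 kmol/h.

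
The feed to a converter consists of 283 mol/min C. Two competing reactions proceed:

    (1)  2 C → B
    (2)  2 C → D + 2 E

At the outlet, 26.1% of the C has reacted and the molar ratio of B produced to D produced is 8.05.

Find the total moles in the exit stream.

Conversion of C: C consumed = 0.261 × 283 = 73.86 mol/min = 2ξ₁ + 2ξ₂.
Selectivity: 1ξ₁ / (1ξ₂) = 8.05 → ξ₁ = 8.05 ξ₂.
Substitute: (2·8.05 + 2) ξ₂ = 73.86 → ξ₂ = 4.081 mol/min, ξ₁ = 32.85 mol/min.
Outlet amounts (n = n₀ + Σ ν·ξ):
  C: 283 − 2(32.85) − 2(4.081) = 209.1
  B: 0 + 1(32.85) = 32.85
  D: 0 + 1(4.081) = 4.081
  E: 0 + 2(4.081) = 8.162
Total out = 209.1 + 32.85 + 4.081 + 8.162 = 254.2 mol/min.

254 mol/min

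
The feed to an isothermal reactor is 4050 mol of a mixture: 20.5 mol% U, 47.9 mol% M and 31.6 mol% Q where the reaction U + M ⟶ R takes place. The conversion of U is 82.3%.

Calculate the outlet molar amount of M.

1260 mol

U reacted = 0.823 × 830.2 = 683.3 mol; ν_U = −1, so ξ = 683.3/1 = 683.3 mol.
Outlet amounts (n = n₀ + ν ξ):
  U: 830.2 − 1(683.3) = 147
  M: 1940 − 1(683.3) = 1257
  R: 0 + 1(683.3) = 683.3
  Q: 1280 (inert)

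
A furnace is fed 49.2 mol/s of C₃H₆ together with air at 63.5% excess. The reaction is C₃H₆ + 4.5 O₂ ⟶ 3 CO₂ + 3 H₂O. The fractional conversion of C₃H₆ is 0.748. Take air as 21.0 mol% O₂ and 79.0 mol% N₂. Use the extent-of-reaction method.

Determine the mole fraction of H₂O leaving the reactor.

Stoichiometric O₂ = 4.5 × 49.2 = 221.4 mol/s; O₂ fed = 221.4 × 1.635 = 362 mol/s.
N₂ fed = 362 × 79/21 = 1362 mol/s.
Fuel reacted = 0.748 × 49.2 → ξ = 36.8 mol/s.
Outlet (n = n₀ + ν ξ):
  C₃H₆: 49.2 − 1(36.8) = 12.4
  O₂: 362 − 4.5(36.8) = 196.4
  N₂: 1362 (inert)
  CO₂: 0 + 3(36.8) = 110.4
  H₂O: 0 + 3(36.8) = 110.4
Total out = 1791 mol/s; y_H₂O = 110.4 / 1791 = 0.06163.

0.0616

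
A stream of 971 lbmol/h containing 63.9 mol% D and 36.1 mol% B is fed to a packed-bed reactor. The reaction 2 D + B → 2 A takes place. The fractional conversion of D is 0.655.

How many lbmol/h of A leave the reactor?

D reacted = 0.655 × 620.5 = 406.4 lbmol/h; ν_D = −2, so ξ = 406.4/2 = 203.2 lbmol/h.
Outlet amounts (n = n₀ + ν ξ):
  D: 620.5 − 2(203.2) = 214.1
  B: 350.5 − 1(203.2) = 147.3
  A: 0 + 2(203.2) = 406.4

406 lbmol/h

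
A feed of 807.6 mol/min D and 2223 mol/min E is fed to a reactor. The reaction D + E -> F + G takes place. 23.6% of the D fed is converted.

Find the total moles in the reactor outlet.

3030 mol/min

D reacted = 0.236 × 807.6 = 190.6 mol/min; ν_D = −1, so ξ = 190.6/1 = 190.6 mol/min.
Outlet amounts (n = n₀ + ν ξ):
  D: 807.6 − 1(190.6) = 617
  E: 2223 − 1(190.6) = 2032
  F: 0 + 1(190.6) = 190.6
  G: 0 + 1(190.6) = 190.6
Total out = 617 + 2032 + 190.6 + 190.6 = 3031 mol/min.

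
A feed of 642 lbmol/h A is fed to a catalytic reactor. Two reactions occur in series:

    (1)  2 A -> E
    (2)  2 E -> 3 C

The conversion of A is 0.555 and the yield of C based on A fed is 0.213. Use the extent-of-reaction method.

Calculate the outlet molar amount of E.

87 lbmol/h

Conversion of A: A consumed = 2ξ₁ = 0.555 × 642 → ξ₁ = 178.2 lbmol/h.
Yield of C: 3ξ₂ / 642 = 0.213 → ξ₂ = 45.58 lbmol/h.
Outlet amounts (n = n₀ + Σ ν·ξ):
  A: 642 − 2(178.2) = 285.7
  E: 0 + 1(178.2) − 2(45.58) = 86.99
  C: 0 + 3(45.58) = 136.7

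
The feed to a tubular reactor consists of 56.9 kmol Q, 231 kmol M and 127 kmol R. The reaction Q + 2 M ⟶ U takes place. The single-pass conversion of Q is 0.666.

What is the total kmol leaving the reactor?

Q reacted = 0.666 × 56.9 = 37.9 kmol; ν_Q = −1, so ξ = 37.9/1 = 37.9 kmol.
Outlet amounts (n = n₀ + ν ξ):
  Q: 56.9 − 1(37.9) = 19
  M: 231 − 2(37.9) = 155.2
  U: 0 + 1(37.9) = 37.9
  R: 127 (inert)
Total out = 19 + 155.2 + 37.9 + 127 = 339.1 kmol.

339 kmol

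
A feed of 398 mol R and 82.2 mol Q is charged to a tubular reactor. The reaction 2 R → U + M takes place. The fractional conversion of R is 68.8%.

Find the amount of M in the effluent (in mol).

R reacted = 0.688 × 398 = 273.8 mol; ν_R = −2, so ξ = 273.8/2 = 136.9 mol.
Outlet amounts (n = n₀ + ν ξ):
  R: 398 − 2(136.9) = 124.2
  U: 0 + 1(136.9) = 136.9
  M: 0 + 1(136.9) = 136.9
  Q: 82.2 (inert)

137 mol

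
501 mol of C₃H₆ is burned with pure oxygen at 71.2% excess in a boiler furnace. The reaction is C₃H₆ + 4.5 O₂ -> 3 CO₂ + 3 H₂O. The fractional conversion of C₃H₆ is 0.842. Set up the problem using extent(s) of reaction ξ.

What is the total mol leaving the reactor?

Stoichiometric O₂ = 4.5 × 501 = 2254 mol; O₂ fed = 2254 × 1.712 = 3860 mol.
Fuel reacted = 0.842 × 501 → ξ = 421.8 mol.
Outlet (n = n₀ + ν ξ):
  C₃H₆: 501 − 1(421.8) = 79.16
  O₂: 3860 − 4.5(421.8) = 1961
  CO₂: 0 + 3(421.8) = 1266
  H₂O: 0 + 3(421.8) = 1266
Total out = 79.16 + 1961 + 1266 + 1266 = 4572 mol.

4570 mol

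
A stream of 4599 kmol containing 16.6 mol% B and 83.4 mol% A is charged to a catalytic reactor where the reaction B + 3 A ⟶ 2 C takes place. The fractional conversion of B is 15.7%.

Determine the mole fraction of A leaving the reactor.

B reacted = 0.157 × 763.4 = 119.9 kmol; ν_B = −1, so ξ = 119.9/1 = 119.9 kmol.
Outlet amounts (n = n₀ + ν ξ):
  B: 763.4 − 1(119.9) = 643.6
  A: 3836 − 3(119.9) = 3476
  C: 0 + 2(119.9) = 239.7
Total out = 4359 kmol; y_A = 3476 / 4359 = 0.7974.

0.797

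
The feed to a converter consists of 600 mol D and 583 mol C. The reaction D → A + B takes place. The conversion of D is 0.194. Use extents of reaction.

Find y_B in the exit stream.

D reacted = 0.194 × 600 = 116.4 mol; ν_D = −1, so ξ = 116.4/1 = 116.4 mol.
Outlet amounts (n = n₀ + ν ξ):
  D: 600 − 1(116.4) = 483.6
  A: 0 + 1(116.4) = 116.4
  B: 0 + 1(116.4) = 116.4
  C: 583 (inert)
Total out = 1299 mol; y_B = 116.4 / 1299 = 0.08958.

0.0896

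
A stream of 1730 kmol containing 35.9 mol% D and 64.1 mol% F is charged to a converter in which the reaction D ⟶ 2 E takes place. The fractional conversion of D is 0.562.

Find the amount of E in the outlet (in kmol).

698 kmol

D reacted = 0.562 × 621.1 = 349 kmol; ν_D = −1, so ξ = 349/1 = 349 kmol.
Outlet amounts (n = n₀ + ν ξ):
  D: 621.1 − 1(349) = 272
  E: 0 + 2(349) = 698.1
  F: 1109 (inert)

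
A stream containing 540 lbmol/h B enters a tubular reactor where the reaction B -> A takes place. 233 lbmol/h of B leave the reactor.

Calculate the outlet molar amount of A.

For B: n = n₀ − 1ξ → 233 = 540 − 1ξ, giving ξ = 307 lbmol/h.
Outlet amounts (n = n₀ + ν ξ):
  B: 540 − 1(307) = 233
  A: 0 + 1(307) = 307

307 lbmol/h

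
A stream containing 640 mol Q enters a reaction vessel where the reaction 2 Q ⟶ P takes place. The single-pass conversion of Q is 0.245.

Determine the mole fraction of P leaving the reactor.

Q reacted = 0.245 × 640 = 156.8 mol; ν_Q = −2, so ξ = 156.8/2 = 78.4 mol.
Outlet amounts (n = n₀ + ν ξ):
  Q: 640 − 2(78.4) = 483.2
  P: 0 + 1(78.4) = 78.4
Total out = 561.6 mol; y_P = 78.4 / 561.6 = 0.1396.

0.14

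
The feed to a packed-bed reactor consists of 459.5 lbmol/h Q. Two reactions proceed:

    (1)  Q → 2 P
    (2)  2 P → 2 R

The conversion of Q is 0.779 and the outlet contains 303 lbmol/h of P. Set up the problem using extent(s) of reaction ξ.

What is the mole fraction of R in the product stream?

Conversion of Q: Q consumed = 1ξ₁ = 0.779 × 459.5 → ξ₁ = 358 lbmol/h.
P balance: n_P = 0 + 2ξ₁ − 2ξ₂ = 303 → ξ₂ = (2·358 − 303)/2 = 206.5 lbmol/h.
Outlet amounts (n = n₀ + Σ ν·ξ):
  Q: 459.5 − 1(358) = 101.5
  P: 0 + 2(358) − 2(206.5) = 303
  R: 0 + 2(206.5) = 412.9
Total out = 817.5 lbmol/h; y_R = 412.9 / 817.5 = 0.5051.

0.505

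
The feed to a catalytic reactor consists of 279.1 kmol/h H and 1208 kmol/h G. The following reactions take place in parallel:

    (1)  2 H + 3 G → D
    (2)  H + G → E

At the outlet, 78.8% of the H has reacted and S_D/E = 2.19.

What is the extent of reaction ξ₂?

ξ₂ = 40.9 kmol/h

Conversion of H: H consumed = 0.788 × 279.1 = 219.9 kmol/h = 2ξ₁ + 1ξ₂.
Selectivity: 1ξ₁ / (1ξ₂) = 2.19 → ξ₁ = 2.19 ξ₂.
Substitute: (2·2.19 + 1) ξ₂ = 219.9 → ξ₂ = 40.88 kmol/h, ξ₁ = 89.53 kmol/h.
Outlet amounts (n = n₀ + Σ ν·ξ):
  H: 279.1 − 2(89.53) − 1(40.88) = 59.17
  G: 1208 − 3(89.53) − 1(40.88) = 898.5
  D: 0 + 1(89.53) = 89.53
  E: 0 + 1(40.88) = 40.88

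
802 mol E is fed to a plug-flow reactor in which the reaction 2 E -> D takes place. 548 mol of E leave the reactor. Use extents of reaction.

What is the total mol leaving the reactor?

For E: n = n₀ − 2ξ → 548 = 802 − 2ξ, giving ξ = 127 mol.
Outlet amounts (n = n₀ + ν ξ):
  E: 802 − 2(127) = 548
  D: 0 + 1(127) = 127
Total out = 548 + 127 = 675 mol.

675 mol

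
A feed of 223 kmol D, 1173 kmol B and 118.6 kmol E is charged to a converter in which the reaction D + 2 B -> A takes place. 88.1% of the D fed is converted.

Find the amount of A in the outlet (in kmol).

196 kmol

D reacted = 0.881 × 223 = 196.5 kmol; ν_D = −1, so ξ = 196.5/1 = 196.5 kmol.
Outlet amounts (n = n₀ + ν ξ):
  D: 223 − 1(196.5) = 26.54
  B: 1173 − 2(196.5) = 780.1
  A: 0 + 1(196.5) = 196.5
  E: 118.6 (inert)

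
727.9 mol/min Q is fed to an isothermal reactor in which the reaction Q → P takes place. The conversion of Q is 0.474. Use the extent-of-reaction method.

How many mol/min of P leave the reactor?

Q reacted = 0.474 × 727.9 = 345 mol/min; ν_Q = −1, so ξ = 345/1 = 345 mol/min.
Outlet amounts (n = n₀ + ν ξ):
  Q: 727.9 − 1(345) = 382.9
  P: 0 + 1(345) = 345

345 mol/min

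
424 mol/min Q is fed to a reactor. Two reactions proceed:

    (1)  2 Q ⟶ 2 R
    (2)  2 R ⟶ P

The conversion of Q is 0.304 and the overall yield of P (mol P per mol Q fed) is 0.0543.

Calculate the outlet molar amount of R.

82.8 mol/min

Conversion of Q: Q consumed = 2ξ₁ = 0.304 × 424 → ξ₁ = 64.45 mol/min.
Yield of P: 1ξ₂ / 424 = 0.0543 → ξ₂ = 23.02 mol/min.
Outlet amounts (n = n₀ + Σ ν·ξ):
  Q: 424 − 2(64.45) = 295.1
  R: 0 + 2(64.45) − 2(23.02) = 82.85
  P: 0 + 1(23.02) = 23.02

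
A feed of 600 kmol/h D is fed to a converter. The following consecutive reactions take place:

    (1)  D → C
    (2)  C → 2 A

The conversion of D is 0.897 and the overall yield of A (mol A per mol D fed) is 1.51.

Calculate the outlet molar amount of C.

Conversion of D: D consumed = 1ξ₁ = 0.897 × 600 → ξ₁ = 538.2 kmol/h.
Yield of A: 2ξ₂ / 600 = 1.51 → ξ₂ = 453 kmol/h.
Outlet amounts (n = n₀ + Σ ν·ξ):
  D: 600 − 1(538.2) = 61.8
  C: 0 + 1(538.2) − 1(453) = 85.2
  A: 0 + 2(453) = 906

85.2 kmol/h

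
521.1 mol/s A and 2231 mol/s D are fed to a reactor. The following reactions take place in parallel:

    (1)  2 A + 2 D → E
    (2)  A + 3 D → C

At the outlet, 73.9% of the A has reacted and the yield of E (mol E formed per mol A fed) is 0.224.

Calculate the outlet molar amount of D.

Yield of E: 1ξ₁ / 521.1 = 0.224 → ξ₁ = 116.7 mol/s.
Conversion of A: 2ξ₁ + 1ξ₂ = 0.739 × 521.1 = 385.1 → ξ₂ = 151.6 mol/s.
Outlet amounts (n = n₀ + Σ ν·ξ):
  A: 521.1 − 2(116.7) − 1(151.6) = 136
  D: 2231 − 2(116.7) − 3(151.6) = 1543
  E: 0 + 1(116.7) = 116.7
  C: 0 + 1(151.6) = 151.6

1540 mol/s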